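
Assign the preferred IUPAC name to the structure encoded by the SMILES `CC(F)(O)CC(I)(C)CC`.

2-fluoro-4-iodo-4-methylhexan-2-ol

Counting along the main chain through the –OH group gives 6 carbons: the parent is hexane.
The principal characteristic group is an alcohol (–OH), named with the suffix -ol.
Choose the numbering such that numbering from this end puts the hydroxyl group at C-2 rather than C-5.
This places the hydroxyl at C-2; a fluoro group at C-2; an iodo group at C-4; a methyl group at C-4.
The substituents are ordered alphabetically, ignoring any di-/tri- multipliers.
Putting it together: 2-fluoro-4-iodo-4-methylhexan-2-ol.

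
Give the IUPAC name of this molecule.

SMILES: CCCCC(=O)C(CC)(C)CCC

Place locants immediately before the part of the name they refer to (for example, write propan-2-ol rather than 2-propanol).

The longest chain bearing the carbonyl is 9 carbons long (nonane).
A ketone (C=O on an internal carbon) is the principal characteristic group, giving the suffix -one.
The numbering direction is chosen so that the substituent locant set {4,4} is lower than {6,6} at the first point of difference.
That gives the carbonyl at C-5; an ethyl group at C-4; a methyl group at C-4.
Substituent prefixes are cited in alphabetical order (multiplying prefixes like di-/tri- are ignored for ordering).
Assembling the pieces gives 4-ethyl-4-methylnonan-5-one.

4-ethyl-4-methylnonan-5-one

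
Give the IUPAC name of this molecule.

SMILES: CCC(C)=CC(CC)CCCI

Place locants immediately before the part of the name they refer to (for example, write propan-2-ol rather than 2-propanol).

5-ethyl-8-iodo-3-methyloct-3-ene

The longest carbon chain that includes the multiple bond has 8 carbons, so the parent hydride is octane.
A C=C double bond in the chain gives the infix -ene-.
Number the chain so that numbering from this end puts the double bond at C-3 rather than C-5.
With this numbering: the double bond between C-3 and C-4; an ethyl group at C-5; an iodo group at C-8; a methyl group at C-3.
The substituents are ordered alphabetically, ignoring any di-/tri- multipliers.
The name is 5-ethyl-8-iodo-3-methyloct-3-ene.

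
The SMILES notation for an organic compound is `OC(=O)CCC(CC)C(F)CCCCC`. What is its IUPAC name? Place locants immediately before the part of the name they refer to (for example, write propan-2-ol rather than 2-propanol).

Counting along the main chain through the –COOH group gives 10 carbons: the parent is decane.
The principal characteristic group is a carboxylic acid (terminal –COOH), named with the suffix -oic acid.
Number the chain so that the carboxylic acid carbon is C-1 by definition.
With this numbering: an ethyl group at C-4; a fluoro group at C-5.
Substituent prefixes are cited in alphabetical order (multiplying prefixes like di-/tri- are ignored for ordering).
The name is 4-ethyl-5-fluorodecanoic acid.

4-ethyl-5-fluorodecanoic acid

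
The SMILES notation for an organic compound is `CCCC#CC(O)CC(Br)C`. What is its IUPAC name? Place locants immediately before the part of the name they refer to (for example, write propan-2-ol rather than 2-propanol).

2-bromonon-5-yn-4-ol

The longest chain bearing the –OH group and the multiple bond is 9 carbons long (nonane).
An alcohol (–OH) is the principal characteristic group, giving the suffix -ol.
A C≡C triple bond in the chain gives the infix -yne-.
Choose the numbering such that numbering from this end puts the hydroxyl group at C-4 rather than C-6.
With this numbering: the hydroxyl at C-4; the triple bond between C-5 and C-6; a bromo group at C-2.
Putting it together: 2-bromonon-5-yn-4-ol.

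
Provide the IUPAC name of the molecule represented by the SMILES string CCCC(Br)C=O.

2-bromopentanal

Counting along the main chain through the –CHO group gives 5 carbons: the parent is pentane.
An aldehyde (terminal –CHO) is the principal characteristic group, giving the suffix -al.
Choose the numbering such that the aldehyde carbon is C-1 by definition.
That gives a bromo group at C-2.
Putting it together: 2-bromopentanal.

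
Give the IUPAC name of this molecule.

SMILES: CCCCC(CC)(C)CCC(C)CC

6-ethyl-3,6-dimethyldecane

The parent chain contains 10 carbons (decane).
Choose the numbering such that the substituent locant set {3,6,6} is lower than {5,5,8} at the first point of difference.
This places an ethyl group at C-6; methyl groups at C-3 and C-6.
Substituent prefixes are cited in alphabetical order (multiplying prefixes like di-/tri- are ignored for ordering).
Putting it together: 6-ethyl-3,6-dimethyldecane.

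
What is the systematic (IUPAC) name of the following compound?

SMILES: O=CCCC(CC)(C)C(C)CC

4-ethyl-4,5-dimethylheptanal

The longest carbon chain that includes the –CHO group has 7 carbons, so the parent hydride is heptane.
The principal characteristic group is an aldehyde (terminal –CHO), named with the suffix -al.
Number the chain so that the aldehyde carbon is C-1 by definition.
That gives an ethyl group at C-4; methyl groups at C-4 and C-5.
Substituent prefixes are cited in alphabetical order (multiplying prefixes like di-/tri- are ignored for ordering).
Putting it together: 4-ethyl-4,5-dimethylheptanal.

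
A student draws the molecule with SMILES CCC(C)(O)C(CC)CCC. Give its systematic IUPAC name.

4-ethyl-3-methylheptan-3-ol

The longest carbon chain that includes the –OH group has 7 carbons, so the parent hydride is heptane.
An alcohol (–OH) is the principal characteristic group, giving the suffix -ol.
Number the chain so that numbering from this end puts the hydroxyl group at C-3 rather than C-5.
With this numbering: the hydroxyl at C-3; an ethyl group at C-4; a methyl group at C-3.
Substituent prefixes are cited in alphabetical order (multiplying prefixes like di-/tri- are ignored for ordering).
Putting it together: 4-ethyl-3-methylheptan-3-ol.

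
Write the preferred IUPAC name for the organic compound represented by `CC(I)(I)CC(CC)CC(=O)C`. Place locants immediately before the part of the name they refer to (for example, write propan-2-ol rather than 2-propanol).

4-ethyl-6,6-diiodoheptan-2-one

The longest carbon chain that includes the carbonyl has 7 carbons, so the parent hydride is heptane.
A ketone (C=O on an internal carbon) is the principal characteristic group, giving the suffix -one.
The numbering direction is chosen so that numbering from this end puts the carbonyl group at C-2 rather than C-6.
This places the carbonyl at C-2; an ethyl group at C-4; two iodo groups at C-6.
Prefixes are listed alphabetically: ethyl, iodo.
The name is 4-ethyl-6,6-diiodoheptan-2-one.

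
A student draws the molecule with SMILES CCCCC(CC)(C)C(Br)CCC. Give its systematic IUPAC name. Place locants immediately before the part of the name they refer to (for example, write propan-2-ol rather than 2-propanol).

The longest continuous carbon chain has 9 atoms, so the parent hydride is nonane.
The numbering direction is chosen so that the substituent locant set {4,5,5} is lower than {5,5,6} at the first point of difference.
That gives a bromo group at C-4; an ethyl group at C-5; a methyl group at C-5.
Substituent prefixes are cited in alphabetical order (multiplying prefixes like di-/tri- are ignored for ordering).
The name is 4-bromo-5-ethyl-5-methylnonane.

4-bromo-5-ethyl-5-methylnonane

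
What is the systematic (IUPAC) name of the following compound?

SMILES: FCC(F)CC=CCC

6,7-difluorohept-3-ene

The longest carbon chain that includes the multiple bond has 7 carbons, so the parent hydride is heptane.
A C=C double bond in the chain gives the infix -ene-.
The numbering direction is chosen so that numbering from this end puts the double bond at C-3 rather than C-4.
This places the double bond between C-3 and C-4; fluoro groups at C-6 and C-7.
Assembling the pieces gives 6,7-difluorohept-3-ene.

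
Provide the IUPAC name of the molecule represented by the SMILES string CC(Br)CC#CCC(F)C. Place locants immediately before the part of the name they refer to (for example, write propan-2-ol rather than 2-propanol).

The longest carbon chain that includes the multiple bond has 8 carbons, so the parent hydride is octane.
The chain contains a C≡C triple bond, so the unsaturation ending is -yne.
Choose the numbering such that the locant sets are identical either way, so the alphabetically earlier bromo substituent takes the lower locant (2 rather than 7).
With this numbering: the triple bond between C-4 and C-5; a bromo group at C-2; a fluoro group at C-7.
The substituents are ordered alphabetically, ignoring any di-/tri- multipliers.
Assembling the pieces gives 2-bromo-7-fluorooct-4-yne.

2-bromo-7-fluorooct-4-yne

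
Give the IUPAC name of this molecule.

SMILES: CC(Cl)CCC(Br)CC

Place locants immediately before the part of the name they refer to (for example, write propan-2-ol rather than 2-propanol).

5-bromo-2-chloroheptane

The longest continuous carbon chain has 7 atoms, so the parent hydride is heptane.
Number the chain so that the substituent locant set {2,5} is lower than {3,6} at the first point of difference.
This places a bromo group at C-5; a chloro group at C-2.
The substituents are ordered alphabetically, ignoring any di-/tri- multipliers.
Assembling the pieces gives 5-bromo-2-chloroheptane.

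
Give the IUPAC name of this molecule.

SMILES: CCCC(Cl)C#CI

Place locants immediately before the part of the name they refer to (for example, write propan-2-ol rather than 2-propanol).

3-chloro-1-iodohex-1-yne

The longest chain bearing the multiple bond is 6 carbons long (hexane).
The chain contains a C≡C triple bond, so the unsaturation ending is -yne.
The numbering direction is chosen so that numbering from this end puts the triple bond at C-1 rather than C-5.
That gives the triple bond between C-1 and C-2; a chloro group at C-3; an iodo group at C-1.
Prefixes are listed alphabetically: chloro, iodo.
Assembling the pieces gives 3-chloro-1-iodohex-1-yne.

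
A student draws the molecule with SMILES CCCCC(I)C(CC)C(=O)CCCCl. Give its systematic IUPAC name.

1-chloro-5-ethyl-6-iododecan-4-one

The longest chain bearing the carbonyl is 10 carbons long (decane).
The principal characteristic group is a ketone (C=O on an internal carbon), named with the suffix -one.
Number the chain so that numbering from this end puts the carbonyl group at C-4 rather than C-7.
With this numbering: the carbonyl at C-4; a chloro group at C-1; an ethyl group at C-5; an iodo group at C-6.
Substituent prefixes are cited in alphabetical order (multiplying prefixes like di-/tri- are ignored for ordering).
Putting it together: 1-chloro-5-ethyl-6-iododecan-4-one.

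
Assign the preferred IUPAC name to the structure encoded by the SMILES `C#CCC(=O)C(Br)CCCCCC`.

5-bromoundec-1-yn-4-one

Counting along the main chain through the carbonyl and the multiple bond gives 11 carbons: the parent is undecane.
A ketone (C=O on an internal carbon) is the principal characteristic group, giving the suffix -one.
The chain contains a C≡C triple bond, so the unsaturation ending is -yne.
Number the chain so that numbering from this end puts the carbonyl group at C-4 rather than C-8.
This places the carbonyl at C-4; the triple bond between C-1 and C-2; a bromo group at C-5.
Putting it together: 5-bromoundec-1-yn-4-one.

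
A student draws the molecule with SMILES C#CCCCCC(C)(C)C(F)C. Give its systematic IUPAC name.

8-fluoro-7,7-dimethylnon-1-yne

The longest carbon chain that includes the multiple bond has 9 carbons, so the parent hydride is nonane.
A C≡C triple bond in the chain gives the infix -yne-.
The numbering direction is chosen so that numbering from this end puts the triple bond at C-1 rather than C-8.
That gives the triple bond between C-1 and C-2; a fluoro group at C-8; two methyl groups at C-7.
The substituents are ordered alphabetically, ignoring any di-/tri- multipliers.
Putting it together: 8-fluoro-7,7-dimethylnon-1-yne.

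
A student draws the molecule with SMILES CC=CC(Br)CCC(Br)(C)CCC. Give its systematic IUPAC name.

4,7-dibromo-7-methyldec-2-ene

The longest carbon chain that includes the multiple bond has 10 carbons, so the parent hydride is decane.
A C=C double bond in the chain gives the infix -ene-.
The numbering direction is chosen so that numbering from this end puts the double bond at C-2 rather than C-8.
That gives the double bond between C-2 and C-3; bromo groups at C-4 and C-7; a methyl group at C-7.
Prefixes are listed alphabetically: bromo, methyl.
Putting it together: 4,7-dibromo-7-methyldec-2-ene.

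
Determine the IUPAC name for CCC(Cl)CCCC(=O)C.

Counting along the main chain through the carbonyl gives 8 carbons: the parent is octane.
The principal characteristic group is a ketone (C=O on an internal carbon), named with the suffix -one.
Number the chain so that numbering from this end puts the carbonyl group at C-2 rather than C-7.
That gives the carbonyl at C-2; a chloro group at C-6.
The name is 6-chlorooctan-2-one.

6-chlorooctan-2-one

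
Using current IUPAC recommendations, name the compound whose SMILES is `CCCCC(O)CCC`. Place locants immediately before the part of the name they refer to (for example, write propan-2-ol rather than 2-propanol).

octan-4-ol

Counting along the main chain through the –OH group gives 8 carbons: the parent is octane.
The principal characteristic group is an alcohol (–OH), named with the suffix -ol.
Choose the numbering such that numbering from this end puts the hydroxyl group at C-4 rather than C-5.
This places the hydroxyl at C-4.
Putting it together: octan-4-ol.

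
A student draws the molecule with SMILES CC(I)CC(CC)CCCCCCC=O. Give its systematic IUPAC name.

The longest carbon chain that includes the –CHO group has 11 carbons, so the parent hydride is undecane.
The highest-priority functional group is an aldehyde (terminal –CHO), so the name ends in -al.
Choose the numbering such that the aldehyde carbon is C-1 by definition.
This places an ethyl group at C-8; an iodo group at C-10.
The substituents are ordered alphabetically, ignoring any di-/tri- multipliers.
Putting it together: 8-ethyl-10-iodoundecanal.

8-ethyl-10-iodoundecanal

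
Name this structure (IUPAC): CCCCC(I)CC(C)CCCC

The longest continuous carbon chain has 11 atoms, so the parent hydride is undecane.
Number the chain so that the locant sets are identical either way, so the alphabetically earlier iodo substituent takes the lower locant (5 rather than 7).
With this numbering: an iodo group at C-5; a methyl group at C-7.
Prefixes are listed alphabetically: iodo, methyl.
Putting it together: 5-iodo-7-methylundecane.

5-iodo-7-methylundecane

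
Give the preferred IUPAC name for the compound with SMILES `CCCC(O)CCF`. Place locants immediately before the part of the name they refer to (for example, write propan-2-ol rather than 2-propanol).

1-fluorohexan-3-ol

Counting along the main chain through the –OH group gives 6 carbons: the parent is hexane.
An alcohol (–OH) is the principal characteristic group, giving the suffix -ol.
The numbering direction is chosen so that numbering from this end puts the hydroxyl group at C-3 rather than C-4.
With this numbering: the hydroxyl at C-3; a fluoro group at C-1.
Putting it together: 1-fluorohexan-3-ol.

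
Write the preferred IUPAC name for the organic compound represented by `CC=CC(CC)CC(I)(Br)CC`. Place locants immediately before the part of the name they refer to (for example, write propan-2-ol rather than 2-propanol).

The longest carbon chain that includes the multiple bond has 8 carbons, so the parent hydride is octane.
A C=C double bond in the chain gives the infix -ene-.
Choose the numbering such that numbering from this end puts the double bond at C-2 rather than C-6.
That gives the double bond between C-2 and C-3; a bromo group at C-6; an ethyl group at C-4; an iodo group at C-6.
Prefixes are listed alphabetically: bromo, ethyl, iodo.
The name is 6-bromo-4-ethyl-6-iodooct-2-ene.

6-bromo-4-ethyl-6-iodooct-2-ene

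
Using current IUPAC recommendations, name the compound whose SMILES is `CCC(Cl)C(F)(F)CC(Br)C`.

2-bromo-5-chloro-4,4-difluoroheptane

The longest continuous carbon chain has 7 atoms, so the parent hydride is heptane.
Choose the numbering such that the substituent locant set {2,4,4,5} is lower than {3,4,4,6} at the first point of difference.
With this numbering: a bromo group at C-2; a chloro group at C-5; two fluoro groups at C-4.
Prefixes are listed alphabetically: bromo, chloro, fluoro.
Putting it together: 2-bromo-5-chloro-4,4-difluoroheptane.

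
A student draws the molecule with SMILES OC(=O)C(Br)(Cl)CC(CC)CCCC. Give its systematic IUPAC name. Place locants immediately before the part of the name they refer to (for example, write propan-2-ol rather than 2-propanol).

2-bromo-2-chloro-4-ethyloctanoic acid

Counting along the main chain through the –COOH group gives 8 carbons: the parent is octane.
The principal characteristic group is a carboxylic acid (terminal –COOH), named with the suffix -oic acid.
The numbering direction is chosen so that the carboxylic acid carbon is C-1 by definition.
That gives a bromo group at C-2; a chloro group at C-2; an ethyl group at C-4.
Substituent prefixes are cited in alphabetical order (multiplying prefixes like di-/tri- are ignored for ordering).
The name is 2-bromo-2-chloro-4-ethyloctanoic acid.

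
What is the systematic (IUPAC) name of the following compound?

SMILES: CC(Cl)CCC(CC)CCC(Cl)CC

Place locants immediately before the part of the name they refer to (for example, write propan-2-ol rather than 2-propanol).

The parent chain contains 10 carbons (decane).
Number the chain so that the substituent locant set {2,5,8} is lower than {3,6,9} at the first point of difference.
That gives chloro groups at C-2 and C-8; an ethyl group at C-5.
The substituents are ordered alphabetically, ignoring any di-/tri- multipliers.
Putting it together: 2,8-dichloro-5-ethyldecane.

2,8-dichloro-5-ethyldecane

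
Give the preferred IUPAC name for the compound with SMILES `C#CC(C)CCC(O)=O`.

Counting along the main chain through the –COOH group and the multiple bond gives 6 carbons: the parent is hexane.
A carboxylic acid (terminal –COOH) is the principal characteristic group, giving the suffix -oic acid.
There is one C≡C triple bond, indicated by the ending -yne.
The numbering direction is chosen so that the carboxylic acid carbon is C-1 by definition.
This places the triple bond between C-5 and C-6; a methyl group at C-4.
The name is 4-methylhex-5-ynoic acid.

4-methylhex-5-ynoic acid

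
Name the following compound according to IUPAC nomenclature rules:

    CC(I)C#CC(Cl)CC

5-chloro-2-iodohept-3-yne

The longest chain bearing the multiple bond is 7 carbons long (heptane).
The chain contains a C≡C triple bond, so the unsaturation ending is -yne.
The numbering direction is chosen so that numbering from this end puts the triple bond at C-3 rather than C-4.
With this numbering: the triple bond between C-3 and C-4; a chloro group at C-5; an iodo group at C-2.
The substituents are ordered alphabetically, ignoring any di-/tri- multipliers.
Assembling the pieces gives 5-chloro-2-iodohept-3-yne.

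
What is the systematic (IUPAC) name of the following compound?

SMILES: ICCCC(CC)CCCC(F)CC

The longest carbon chain is 10 atoms: the parent is decane.
Number the chain so that the substituent locant set {1,4,8} is lower than {3,7,10} at the first point of difference.
This places an ethyl group at C-4; a fluoro group at C-8; an iodo group at C-1.
The substituents are ordered alphabetically, ignoring any di-/tri- multipliers.
Assembling the pieces gives 4-ethyl-8-fluoro-1-iododecane.

4-ethyl-8-fluoro-1-iododecane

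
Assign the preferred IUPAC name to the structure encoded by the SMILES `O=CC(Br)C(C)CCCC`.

Counting along the main chain through the –CHO group gives 7 carbons: the parent is heptane.
The principal characteristic group is an aldehyde (terminal –CHO), named with the suffix -al.
The numbering direction is chosen so that the aldehyde carbon is C-1 by definition.
That gives a bromo group at C-2; a methyl group at C-3.
The substituents are ordered alphabetically, ignoring any di-/tri- multipliers.
Assembling the pieces gives 2-bromo-3-methylheptanal.

2-bromo-3-methylheptanal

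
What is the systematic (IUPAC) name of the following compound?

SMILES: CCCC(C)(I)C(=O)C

3-iodo-3-methylhexan-2-one

The longest chain bearing the carbonyl is 6 carbons long (hexane).
The principal characteristic group is a ketone (C=O on an internal carbon), named with the suffix -one.
Choose the numbering such that numbering from this end puts the carbonyl group at C-2 rather than C-5.
That gives the carbonyl at C-2; an iodo group at C-3; a methyl group at C-3.
The substituents are ordered alphabetically, ignoring any di-/tri- multipliers.
Assembling the pieces gives 3-iodo-3-methylhexan-2-one.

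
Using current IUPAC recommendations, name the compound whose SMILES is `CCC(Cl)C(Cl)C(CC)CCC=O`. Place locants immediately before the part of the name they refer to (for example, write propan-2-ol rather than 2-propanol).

5,6-dichloro-4-ethyloctanal

The longest chain bearing the –CHO group is 8 carbons long (octane).
The principal characteristic group is an aldehyde (terminal –CHO), named with the suffix -al.
The numbering direction is chosen so that the aldehyde carbon is C-1 by definition.
With this numbering: chloro groups at C-5 and C-6; an ethyl group at C-4.
The substituents are ordered alphabetically, ignoring any di-/tri- multipliers.
The name is 5,6-dichloro-4-ethyloctanal.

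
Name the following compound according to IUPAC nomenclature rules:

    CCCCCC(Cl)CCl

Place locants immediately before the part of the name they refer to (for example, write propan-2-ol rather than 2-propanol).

1,2-dichloroheptane

The longest carbon chain is 7 atoms: the parent is heptane.
Number the chain so that the substituent locant set {1,2} is lower than {6,7} at the first point of difference.
This places chloro groups at C-1 and C-2.
Assembling the pieces gives 1,2-dichloroheptane.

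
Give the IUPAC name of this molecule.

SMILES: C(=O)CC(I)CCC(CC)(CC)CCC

The longest chain bearing the –CHO group is 9 carbons long (nonane).
The principal characteristic group is an aldehyde (terminal –CHO), named with the suffix -al.
The numbering direction is chosen so that the aldehyde carbon is C-1 by definition.
That gives two ethyl groups at C-6; an iodo group at C-3.
Substituent prefixes are cited in alphabetical order (multiplying prefixes like di-/tri- are ignored for ordering).
The name is 6,6-diethyl-3-iodononanal.

6,6-diethyl-3-iodononanal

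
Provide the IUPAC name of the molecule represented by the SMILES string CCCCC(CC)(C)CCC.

The longest carbon chain is 8 atoms: the parent is octane.
The numbering direction is chosen so that the substituent locant set {4,4} is lower than {5,5} at the first point of difference.
This places an ethyl group at C-4; a methyl group at C-4.
The substituents are ordered alphabetically, ignoring any di-/tri- multipliers.
Assembling the pieces gives 4-ethyl-4-methyloctane.

4-ethyl-4-methyloctane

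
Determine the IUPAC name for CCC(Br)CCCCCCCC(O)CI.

10-bromo-1-iodododecan-2-ol

Counting along the main chain through the –OH group gives 12 carbons: the parent is dodecane.
The highest-priority functional group is an alcohol (–OH), so the name ends in -ol.
Choose the numbering such that numbering from this end puts the hydroxyl group at C-2 rather than C-11.
That gives the hydroxyl at C-2; a bromo group at C-10; an iodo group at C-1.
Substituent prefixes are cited in alphabetical order (multiplying prefixes like di-/tri- are ignored for ordering).
The name is 10-bromo-1-iodododecan-2-ol.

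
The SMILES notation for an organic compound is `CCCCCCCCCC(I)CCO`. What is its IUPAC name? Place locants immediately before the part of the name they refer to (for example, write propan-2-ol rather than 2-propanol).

The longest chain bearing the –OH group is 12 carbons long (dodecane).
The highest-priority functional group is an alcohol (–OH), so the name ends in -ol.
The numbering direction is chosen so that numbering from this end puts the hydroxyl group at C-1 rather than C-12.
This places the hydroxyl at C-1; an iodo group at C-3.
Putting it together: 3-iodododecan-1-ol.

3-iodododecan-1-ol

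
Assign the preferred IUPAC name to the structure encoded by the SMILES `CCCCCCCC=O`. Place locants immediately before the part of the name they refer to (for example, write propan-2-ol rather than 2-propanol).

octanal

Counting along the main chain through the –CHO group gives 8 carbons: the parent is octane.
The highest-priority functional group is an aldehyde (terminal –CHO), so the name ends in -al.
Choose the numbering such that the aldehyde carbon is C-1 by definition.
Putting it together: octanal.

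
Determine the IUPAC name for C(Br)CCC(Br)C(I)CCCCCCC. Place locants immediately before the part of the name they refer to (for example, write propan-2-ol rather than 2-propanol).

1,4-dibromo-5-iodododecane

The parent chain contains 12 carbons (dodecane).
Number the chain so that the substituent locant set {1,4,5} is lower than {8,9,12} at the first point of difference.
This places bromo groups at C-1 and C-4; an iodo group at C-5.
The substituents are ordered alphabetically, ignoring any di-/tri- multipliers.
The name is 1,4-dibromo-5-iodododecane.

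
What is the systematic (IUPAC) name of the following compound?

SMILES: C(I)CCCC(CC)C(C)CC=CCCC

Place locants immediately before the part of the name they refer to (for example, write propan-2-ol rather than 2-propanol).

The longest carbon chain that includes the multiple bond has 12 carbons, so the parent hydride is dodecane.
The chain contains a C=C double bond, so the unsaturation ending is -ene.
The numbering direction is chosen so that numbering from this end puts the double bond at C-4 rather than C-8.
This places the double bond between C-4 and C-5; an ethyl group at C-8; an iodo group at C-12; a methyl group at C-7.
Substituent prefixes are cited in alphabetical order (multiplying prefixes like di-/tri- are ignored for ordering).
Assembling the pieces gives 8-ethyl-12-iodo-7-methyldodec-4-ene.

8-ethyl-12-iodo-7-methyldodec-4-ene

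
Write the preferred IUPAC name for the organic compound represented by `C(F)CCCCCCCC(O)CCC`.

The longest carbon chain that includes the –OH group has 12 carbons, so the parent hydride is dodecane.
An alcohol (–OH) is the principal characteristic group, giving the suffix -ol.
Number the chain so that numbering from this end puts the hydroxyl group at C-4 rather than C-9.
With this numbering: the hydroxyl at C-4; a fluoro group at C-12.
The name is 12-fluorododecan-4-ol.

12-fluorododecan-4-ol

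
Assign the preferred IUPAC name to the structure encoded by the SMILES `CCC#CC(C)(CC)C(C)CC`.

5-ethyl-5,6-dimethyloct-3-yne

The longest carbon chain that includes the multiple bond has 8 carbons, so the parent hydride is octane.
The chain contains a C≡C triple bond, so the unsaturation ending is -yne.
Choose the numbering such that numbering from this end puts the triple bond at C-3 rather than C-5.
This places the triple bond between C-3 and C-4; an ethyl group at C-5; methyl groups at C-5 and C-6.
The substituents are ordered alphabetically, ignoring any di-/tri- multipliers.
The name is 5-ethyl-5,6-dimethyloct-3-yne.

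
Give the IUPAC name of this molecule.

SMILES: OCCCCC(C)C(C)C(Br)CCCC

Counting along the main chain through the –OH group gives 11 carbons: the parent is undecane.
The principal characteristic group is an alcohol (–OH), named with the suffix -ol.
The numbering direction is chosen so that numbering from this end puts the hydroxyl group at C-1 rather than C-11.
With this numbering: the hydroxyl at C-1; a bromo group at C-7; methyl groups at C-5 and C-6.
Prefixes are listed alphabetically: bromo, methyl.
Assembling the pieces gives 7-bromo-5,6-dimethylundecan-1-ol.

7-bromo-5,6-dimethylundecan-1-ol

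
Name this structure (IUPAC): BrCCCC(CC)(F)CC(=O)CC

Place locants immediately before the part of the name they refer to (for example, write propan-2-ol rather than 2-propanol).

The longest carbon chain that includes the carbonyl has 8 carbons, so the parent hydride is octane.
A ketone (C=O on an internal carbon) is the principal characteristic group, giving the suffix -one.
Number the chain so that numbering from this end puts the carbonyl group at C-3 rather than C-6.
This places the carbonyl at C-3; a bromo group at C-8; an ethyl group at C-5; a fluoro group at C-5.
Substituent prefixes are cited in alphabetical order (multiplying prefixes like di-/tri- are ignored for ordering).
Assembling the pieces gives 8-bromo-5-ethyl-5-fluorooctan-3-one.

8-bromo-5-ethyl-5-fluorooctan-3-one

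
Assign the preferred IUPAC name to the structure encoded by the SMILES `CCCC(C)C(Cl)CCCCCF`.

The parent chain contains 10 carbons (decane).
The numbering direction is chosen so that the substituent locant set {1,6,7} is lower than {4,5,10} at the first point of difference.
This places a chloro group at C-6; a fluoro group at C-1; a methyl group at C-7.
Prefixes are listed alphabetically: chloro, fluoro, methyl.
Assembling the pieces gives 6-chloro-1-fluoro-7-methyldecane.

6-chloro-1-fluoro-7-methyldecane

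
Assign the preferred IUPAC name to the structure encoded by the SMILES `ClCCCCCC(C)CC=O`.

8-chloro-3-methyloctanal

Counting along the main chain through the –CHO group gives 8 carbons: the parent is octane.
An aldehyde (terminal –CHO) is the principal characteristic group, giving the suffix -al.
Choose the numbering such that the aldehyde carbon is C-1 by definition.
That gives a chloro group at C-8; a methyl group at C-3.
The substituents are ordered alphabetically, ignoring any di-/tri- multipliers.
Assembling the pieces gives 8-chloro-3-methyloctanal.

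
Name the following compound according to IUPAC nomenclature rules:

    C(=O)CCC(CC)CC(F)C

4-ethyl-6-fluoroheptanal

Counting along the main chain through the –CHO group gives 7 carbons: the parent is heptane.
The highest-priority functional group is an aldehyde (terminal –CHO), so the name ends in -al.
The numbering direction is chosen so that the aldehyde carbon is C-1 by definition.
That gives an ethyl group at C-4; a fluoro group at C-6.
Substituent prefixes are cited in alphabetical order (multiplying prefixes like di-/tri- are ignored for ordering).
The name is 4-ethyl-6-fluoroheptanal.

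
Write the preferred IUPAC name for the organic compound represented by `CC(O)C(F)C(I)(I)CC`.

The longest chain bearing the –OH group is 6 carbons long (hexane).
An alcohol (–OH) is the principal characteristic group, giving the suffix -ol.
The numbering direction is chosen so that numbering from this end puts the hydroxyl group at C-2 rather than C-5.
With this numbering: the hydroxyl at C-2; a fluoro group at C-3; two iodo groups at C-4.
The substituents are ordered alphabetically, ignoring any di-/tri- multipliers.
The name is 3-fluoro-4,4-diiodohexan-2-ol.

3-fluoro-4,4-diiodohexan-2-ol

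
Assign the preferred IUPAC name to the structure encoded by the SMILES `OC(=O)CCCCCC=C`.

The longest carbon chain that includes the –COOH group and the multiple bond has 8 carbons, so the parent hydride is octane.
The highest-priority functional group is a carboxylic acid (terminal –COOH), so the name ends in -oic acid.
The chain contains a C=C double bond, so the unsaturation ending is -ene.
Choose the numbering such that the carboxylic acid carbon is C-1 by definition.
With this numbering: the double bond between C-7 and C-8.
Putting it together: oct-7-enoic acid.

oct-7-enoic acid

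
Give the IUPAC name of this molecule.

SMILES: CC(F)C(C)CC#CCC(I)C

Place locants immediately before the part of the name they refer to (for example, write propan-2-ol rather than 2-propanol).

The longest chain bearing the multiple bond is 9 carbons long (nonane).
There is one C≡C triple bond, indicated by the ending -yne.
Choose the numbering such that numbering from this end puts the triple bond at C-4 rather than C-5.
That gives the triple bond between C-4 and C-5; a fluoro group at C-8; an iodo group at C-2; a methyl group at C-7.
The substituents are ordered alphabetically, ignoring any di-/tri- multipliers.
The name is 8-fluoro-2-iodo-7-methylnon-4-yne.

8-fluoro-2-iodo-7-methylnon-4-yne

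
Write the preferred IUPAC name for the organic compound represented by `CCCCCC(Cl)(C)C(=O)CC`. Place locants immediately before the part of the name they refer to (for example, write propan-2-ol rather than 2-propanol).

4-chloro-4-methylnonan-3-one

Counting along the main chain through the carbonyl gives 9 carbons: the parent is nonane.
A ketone (C=O on an internal carbon) is the principal characteristic group, giving the suffix -one.
Number the chain so that numbering from this end puts the carbonyl group at C-3 rather than C-7.
This places the carbonyl at C-3; a chloro group at C-4; a methyl group at C-4.
The substituents are ordered alphabetically, ignoring any di-/tri- multipliers.
The name is 4-chloro-4-methylnonan-3-one.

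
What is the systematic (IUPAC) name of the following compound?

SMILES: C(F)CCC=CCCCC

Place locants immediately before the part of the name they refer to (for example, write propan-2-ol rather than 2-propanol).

The longest carbon chain that includes the multiple bond has 9 carbons, so the parent hydride is nonane.
The chain contains a C=C double bond, so the unsaturation ending is -ene.
The numbering direction is chosen so that numbering from this end puts the double bond at C-4 rather than C-5.
This places the double bond between C-4 and C-5; a fluoro group at C-1.
The name is 1-fluoronon-4-ene.

1-fluoronon-4-ene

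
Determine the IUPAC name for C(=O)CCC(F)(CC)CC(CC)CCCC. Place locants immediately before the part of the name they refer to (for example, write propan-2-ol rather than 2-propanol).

4,6-diethyl-4-fluorodecanal

The longest chain bearing the –CHO group is 10 carbons long (decane).
The principal characteristic group is an aldehyde (terminal –CHO), named with the suffix -al.
Choose the numbering such that the aldehyde carbon is C-1 by definition.
That gives ethyl groups at C-4 and C-6; a fluoro group at C-4.
Substituent prefixes are cited in alphabetical order (multiplying prefixes like di-/tri- are ignored for ordering).
The name is 4,6-diethyl-4-fluorodecanal.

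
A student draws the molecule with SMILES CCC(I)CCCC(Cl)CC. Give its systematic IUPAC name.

3-chloro-7-iodononane

The parent chain contains 9 carbons (nonane).
Choose the numbering such that the locant sets are identical either way, so the alphabetically earlier chloro substituent takes the lower locant (3 rather than 7).
This places a chloro group at C-3; an iodo group at C-7.
Substituent prefixes are cited in alphabetical order (multiplying prefixes like di-/tri- are ignored for ordering).
The name is 3-chloro-7-iodononane.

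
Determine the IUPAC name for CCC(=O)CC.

pentan-3-one

The longest chain bearing the carbonyl is 5 carbons long (pentane).
The principal characteristic group is a ketone (C=O on an internal carbon), named with the suffix -one.
Numbering from either end gives identical locants here.
With this numbering: the carbonyl at C-3.
Putting it together: pentan-3-one.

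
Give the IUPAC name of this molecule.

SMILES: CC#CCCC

hex-2-yne

The longest carbon chain that includes the multiple bond has 6 carbons, so the parent hydride is hexane.
A C≡C triple bond in the chain gives the infix -yne-.
Number the chain so that numbering from this end puts the triple bond at C-2 rather than C-4.
This places the triple bond between C-2 and C-3.
The name is hex-2-yne.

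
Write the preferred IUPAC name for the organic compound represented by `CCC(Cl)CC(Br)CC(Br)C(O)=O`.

The longest carbon chain that includes the –COOH group has 8 carbons, so the parent hydride is octane.
A carboxylic acid (terminal –COOH) is the principal characteristic group, giving the suffix -oic acid.
Number the chain so that the carboxylic acid carbon is C-1 by definition.
This places bromo groups at C-2 and C-4; a chloro group at C-6.
The substituents are ordered alphabetically, ignoring any di-/tri- multipliers.
The name is 2,4-dibromo-6-chlorooctanoic acid.

2,4-dibromo-6-chlorooctanoic acid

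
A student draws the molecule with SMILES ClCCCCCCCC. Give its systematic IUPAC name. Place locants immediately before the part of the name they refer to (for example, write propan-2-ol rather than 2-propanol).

The parent chain contains 8 carbons (octane).
The numbering direction is chosen so that the substituent locant set {1} is lower than {8} at the first point of difference.
With this numbering: a chloro group at C-1.
The name is 1-chlorooctane.

1-chlorooctane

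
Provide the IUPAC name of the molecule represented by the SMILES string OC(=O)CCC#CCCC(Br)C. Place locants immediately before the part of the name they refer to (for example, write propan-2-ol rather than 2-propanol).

8-bromonon-4-ynoic acid

The longest chain bearing the –COOH group and the multiple bond is 9 carbons long (nonane).
A carboxylic acid (terminal –COOH) is the principal characteristic group, giving the suffix -oic acid.
There is one C≡C triple bond, indicated by the ending -yne.
Number the chain so that the carboxylic acid carbon is C-1 by definition.
That gives the triple bond between C-4 and C-5; a bromo group at C-8.
The name is 8-bromonon-4-ynoic acid.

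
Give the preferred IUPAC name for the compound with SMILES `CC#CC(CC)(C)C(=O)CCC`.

5-ethyl-5-methyloct-6-yn-4-one

Counting along the main chain through the carbonyl and the multiple bond gives 8 carbons: the parent is octane.
The principal characteristic group is a ketone (C=O on an internal carbon), named with the suffix -one.
A C≡C triple bond in the chain gives the infix -yne-.
Choose the numbering such that numbering from this end puts the carbonyl group at C-4 rather than C-5.
This places the carbonyl at C-4; the triple bond between C-6 and C-7; an ethyl group at C-5; a methyl group at C-5.
The substituents are ordered alphabetically, ignoring any di-/tri- multipliers.
Assembling the pieces gives 5-ethyl-5-methyloct-6-yn-4-one.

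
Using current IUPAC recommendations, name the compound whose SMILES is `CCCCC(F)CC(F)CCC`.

The parent chain contains 10 carbons (decane).
The numbering direction is chosen so that the substituent locant set {4,6} is lower than {5,7} at the first point of difference.
That gives fluoro groups at C-4 and C-6.
Assembling the pieces gives 4,6-difluorodecane.

4,6-difluorodecane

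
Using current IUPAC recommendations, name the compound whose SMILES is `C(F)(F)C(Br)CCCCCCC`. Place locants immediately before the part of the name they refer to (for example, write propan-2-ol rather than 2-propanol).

The longest continuous carbon chain has 9 atoms, so the parent hydride is nonane.
The numbering direction is chosen so that the substituent locant set {1,1,2} is lower than {8,9,9} at the first point of difference.
This places a bromo group at C-2; two fluoro groups at C-1.
Prefixes are listed alphabetically: bromo, fluoro.
The name is 2-bromo-1,1-difluorononane.

2-bromo-1,1-difluorononane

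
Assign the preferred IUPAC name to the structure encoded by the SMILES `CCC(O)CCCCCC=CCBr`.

The longest carbon chain that includes the –OH group and the multiple bond has 11 carbons, so the parent hydride is undecane.
An alcohol (–OH) is the principal characteristic group, giving the suffix -ol.
The chain contains a C=C double bond, so the unsaturation ending is -ene.
The numbering direction is chosen so that numbering from this end puts the hydroxyl group at C-3 rather than C-9.
That gives the hydroxyl at C-3; the double bond between C-9 and C-10; a bromo group at C-11.
Putting it together: 11-bromoundec-9-en-3-ol.

11-bromoundec-9-en-3-ol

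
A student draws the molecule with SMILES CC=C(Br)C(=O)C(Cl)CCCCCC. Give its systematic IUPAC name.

The longest chain bearing the carbonyl and the multiple bond is 11 carbons long (undecane).
A ketone (C=O on an internal carbon) is the principal characteristic group, giving the suffix -one.
There is one C=C double bond, indicated by the ending -ene.
Number the chain so that numbering from this end puts the carbonyl group at C-4 rather than C-8.
With this numbering: the carbonyl at C-4; the double bond between C-2 and C-3; a bromo group at C-3; a chloro group at C-5.
The substituents are ordered alphabetically, ignoring any di-/tri- multipliers.
Putting it together: 3-bromo-5-chloroundec-2-en-4-one.

3-bromo-5-chloroundec-2-en-4-one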